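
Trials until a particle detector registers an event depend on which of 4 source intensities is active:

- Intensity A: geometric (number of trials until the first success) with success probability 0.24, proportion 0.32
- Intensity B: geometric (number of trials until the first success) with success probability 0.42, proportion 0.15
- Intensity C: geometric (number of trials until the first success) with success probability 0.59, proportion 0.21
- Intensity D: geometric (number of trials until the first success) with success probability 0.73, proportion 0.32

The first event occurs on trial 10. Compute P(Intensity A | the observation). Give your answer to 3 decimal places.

0.927

Posterior ∝ prior × likelihood, so P(k | x) ∝ P(Z=k) f_k(x); normalise over all components.
Evaluate each component's likelihood at the observed value:
  f_A = 0.24·(1−0.24)^9 = 0.24·0.0845906 = 0.0203018
  f_B = 0.42·(1−0.42)^9 = 0.42·0.00742766 = 0.00311962
  f_C = 0.59·(1−0.59)^9 = 0.59·0.000327382 = 0.000193155
  f_D = 0.73·(1−0.73)^9 = 0.73·7.6256e-06 = 5.56669e-06
Weight by the priors:
  P(Z=A)·f_A = 0.32 × 0.0203018 = 0.00649656
  P(Z=B)·f_B = 0.15 × 0.00311962 = 0.000467943
  P(Z=C)·f_C = 0.21 × 0.000193155 = 4.05626e-05
  P(Z=D)·f_D = 0.32 × 5.56669e-06 = 1.78134e-06
Denominator: 0.00649656 + 0.000467943 + 4.05626e-05 + 1.78134e-06 = 0.00700685
P(Intensity A | data) = 0.00649656 / 0.00700685 ≈ 0.927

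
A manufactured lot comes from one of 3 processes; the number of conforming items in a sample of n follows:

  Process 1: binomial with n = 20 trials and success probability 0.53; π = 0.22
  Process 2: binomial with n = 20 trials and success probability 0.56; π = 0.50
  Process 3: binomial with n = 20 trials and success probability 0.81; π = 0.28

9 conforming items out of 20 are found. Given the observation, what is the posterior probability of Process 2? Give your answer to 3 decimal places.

0.643

P(component k | x) = π_k·f_k(x) / marginal(x), where marginal(x) = Σ_j π_j·f_j(x).
Component likelihoods at x = 9 conforming items out of 20:
  p_1 = C(20,9)·0.53^9·0.47^11 = 167960·0.00329976·0.000247216 = 0.137014
  p_2 = C(20,9)·0.56^9·0.44^11 = 167960·0.00541617·0.000119668 = 0.108862
  p_3 = C(20,9)·0.81^9·0.19^11 = 167960·0.150095·1.1649e-08 = 0.000293671
Prior × likelihood for each component:
  π_1·p_1 = 0.22 × 0.137014 = 0.0301431
  π_2·p_2 = 0.50 × 0.108862 = 0.0544312
  π_3·p_3 = 0.28 × 0.000293671 = 8.22278e-05
Sum: 0.0301431 + 0.0544312 + 8.22278e-05 = 0.0846565
So the posterior for Process 2 is 0.0544312 / 0.0846565 ≈ 0.643.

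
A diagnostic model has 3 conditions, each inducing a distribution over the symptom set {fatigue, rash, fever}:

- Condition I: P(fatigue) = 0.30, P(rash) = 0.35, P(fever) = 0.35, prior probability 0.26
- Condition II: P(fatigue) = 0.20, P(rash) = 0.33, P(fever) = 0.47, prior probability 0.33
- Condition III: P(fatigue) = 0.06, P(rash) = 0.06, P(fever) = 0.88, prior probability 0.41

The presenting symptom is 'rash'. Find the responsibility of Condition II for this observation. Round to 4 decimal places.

0.4851

The responsibility of component k is P(Z=k) f_k(x) divided by Σ_j P(Z=j) f_j(x).
Evaluate each component's likelihood at the observed value:
  f_I = P(rash | comp) = 0.35
  f_II = P(rash | comp) = 0.33
  f_III = P(rash | comp) = 0.06
Weight by the priors:
  P(Z=I)·f_I = 0.26 × 0.35 = 0.091
  P(Z=II)·f_II = 0.33 × 0.33 = 0.1089
  P(Z=III)·f_III = 0.41 × 0.06 = 0.0246
Denominator: 0.091 + 0.1089 + 0.0246 = 0.2245
P(Condition II | 'rash') ≈ 0.4851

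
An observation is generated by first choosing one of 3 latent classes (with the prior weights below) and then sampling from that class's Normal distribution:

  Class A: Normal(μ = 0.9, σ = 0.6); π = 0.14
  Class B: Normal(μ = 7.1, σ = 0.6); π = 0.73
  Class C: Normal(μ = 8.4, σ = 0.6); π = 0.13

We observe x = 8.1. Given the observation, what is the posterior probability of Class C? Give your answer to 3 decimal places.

0.387

By Bayes' theorem, P(k | x) = P(Z=k) f_k(x) / Σ_j P(Z=j) f_j(x).
Evaluate each component's likelihood at the observed value:
  L_A = 3.57731e-32
  L_B = 0.165795
  L_C = 0.586776
Prior × likelihood for each component:
  P(Z=A)·L_A = 0.14 × 3.57731e-32 = 5.00823e-33
  P(Z=B)·L_B = 0.73 × 0.165795 = 0.121031
  P(Z=C)·L_C = 0.13 × 0.586776 = 0.0762808
Denominator: 5.00823e-33 + 0.121031 + 0.0762808 = 0.197311
So the posterior for Class C is 0.0762808 / 0.197311 ≈ 0.387.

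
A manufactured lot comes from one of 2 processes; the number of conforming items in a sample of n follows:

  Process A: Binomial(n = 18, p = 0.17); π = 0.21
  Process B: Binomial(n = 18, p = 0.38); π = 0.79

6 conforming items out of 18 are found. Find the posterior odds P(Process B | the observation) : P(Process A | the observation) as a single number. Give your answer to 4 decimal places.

14.1638

The posterior odds equal the prior odds times the likelihood ratio: (π_i/π_j)·(f_i(x)/f_j(x)).
Binomial probabilities:
  p_A = 0.0478963
  p_B = 0.180332
Odds = (0.79/0.21) × (0.180332/0.0478963) = 3.7619 × 3.76505 ≈ 14.1638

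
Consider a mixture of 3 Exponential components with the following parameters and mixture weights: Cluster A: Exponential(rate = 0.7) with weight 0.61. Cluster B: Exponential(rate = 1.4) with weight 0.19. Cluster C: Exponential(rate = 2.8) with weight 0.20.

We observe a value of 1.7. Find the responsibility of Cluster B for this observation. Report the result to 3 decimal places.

P(component k | x) = π_k·f_k(x) / marginal(x), where marginal(x) = Σ_j π_j·f_j(x).
Component likelihoods at x = 1.7:
  f_A = 0.7·e^(−0.7·1.7) = 0.7·e^(−1.1900) = 0.212955
  f_B = 1.4·e^(−1.4·1.7) = 1.4·e^(−2.3800) = 0.129571
  f_C = 2.8·e^(−2.8·1.7) = 2.8·e^(−4.7600) = 0.0239837
Prior × likelihood for each component:
  π_A·f_A = 0.61 × 0.212955 = 0.129902
  π_B·f_B = 0.19 × 0.129571 = 0.0246185
  π_C·f_C = 0.20 × 0.0239837 = 0.00479674
Evidence: 0.129902 + 0.0246185 + 0.00479674 = 0.159318
P(Cluster B | x) = 0.0246185 / 0.159318 ≈ 0.155

0.155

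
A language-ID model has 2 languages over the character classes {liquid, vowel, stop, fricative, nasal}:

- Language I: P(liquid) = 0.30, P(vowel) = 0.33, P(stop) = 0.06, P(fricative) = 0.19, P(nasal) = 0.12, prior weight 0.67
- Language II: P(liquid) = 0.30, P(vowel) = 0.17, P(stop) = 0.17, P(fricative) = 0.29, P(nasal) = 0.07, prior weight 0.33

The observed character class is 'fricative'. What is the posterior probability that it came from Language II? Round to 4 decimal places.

0.4291

P(component k | x) = π_k·f_k(x) / marginal(x), where marginal(x) = Σ_j π_j·f_j(x).
Evaluate each component's likelihood at the observed value:
  L_I = P(fricative | comp) = 0.19
  L_II = P(fricative | comp) = 0.29
Prior × likelihood for each component:
  π_I·L_I = 0.67 × 0.19 = 0.1273
  π_II·L_II = 0.33 × 0.29 = 0.0957
Evidence: 0.1273 + 0.0957 = 0.223
So the posterior for Language II is 0.0957 / 0.223 ≈ 0.4291.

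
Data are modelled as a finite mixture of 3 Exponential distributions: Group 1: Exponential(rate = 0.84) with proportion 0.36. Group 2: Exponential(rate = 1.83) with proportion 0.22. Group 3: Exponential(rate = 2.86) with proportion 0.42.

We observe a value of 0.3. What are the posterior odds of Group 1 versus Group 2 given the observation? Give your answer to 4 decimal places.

Only the two components matter; the odds are (P(Z=i) f_i(x)) / (P(Z=j) f_j(x)).
Component likelihoods at x = 0.3:
  f_1 = 0.84·e^(−0.84·0.3) = 0.84·e^(−0.2520) = 0.652886
  f_2 = 1.83·e^(−1.83·0.3) = 1.83·e^(−0.5490) = 1.05687
  f_3 = 2.86·e^(−2.86·0.3) = 2.86·e^(−0.8580) = 1.21267
Posterior odds = (P(Z=1)·f_1) / (P(Z=2)·f_2) = (0.36·0.652886) / (0.22·1.05687) = 0.235039 / 0.232512 ≈ 1.0109

1.0109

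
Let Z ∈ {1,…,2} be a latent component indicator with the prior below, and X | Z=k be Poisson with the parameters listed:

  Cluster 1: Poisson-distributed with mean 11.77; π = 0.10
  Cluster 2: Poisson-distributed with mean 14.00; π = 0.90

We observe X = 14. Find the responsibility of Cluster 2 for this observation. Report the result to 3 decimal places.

0.917

Posterior ∝ prior × likelihood, so P(k | x) ∝ π_k f_k(x); normalise over all components.
Poisson probabilities:
  p_1 = e^(−11.77)·11.77^14/14! = 0.0868593
  p_2 = e^(−14.00)·14.00^14/14! = 0.105989
Weight by the priors:
  π_1·p_1 = 0.10 × 0.0868593 = 0.00868593
  π_2·p_2 = 0.90 × 0.105989 = 0.0953902
Sum: 0.00868593 + 0.0953902 = 0.104076
P(Cluster 2 | x) ≈ 0.917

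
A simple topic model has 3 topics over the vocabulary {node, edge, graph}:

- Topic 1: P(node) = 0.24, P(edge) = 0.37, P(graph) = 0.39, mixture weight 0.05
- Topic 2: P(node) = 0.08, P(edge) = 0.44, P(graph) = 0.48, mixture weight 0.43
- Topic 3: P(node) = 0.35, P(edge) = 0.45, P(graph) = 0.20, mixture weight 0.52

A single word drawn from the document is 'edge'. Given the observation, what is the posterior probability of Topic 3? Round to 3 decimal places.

0.530

The responsibility of component k is w_k f_k(x) divided by Σ_j w_j f_j(x).
Categorical probabilities:
  L_1 = 0.37
  L_2 = 0.44
  L_3 = 0.45
Prior × likelihood for each component:
  w_1·L_1 = 0.05 × 0.37 = 0.0185
  w_2·L_2 = 0.43 × 0.44 = 0.1892
  w_3·L_3 = 0.52 × 0.45 = 0.234
Sum: 0.0185 + 0.1892 + 0.234 = 0.4417
P(Topic 3 | x) ≈ 0.530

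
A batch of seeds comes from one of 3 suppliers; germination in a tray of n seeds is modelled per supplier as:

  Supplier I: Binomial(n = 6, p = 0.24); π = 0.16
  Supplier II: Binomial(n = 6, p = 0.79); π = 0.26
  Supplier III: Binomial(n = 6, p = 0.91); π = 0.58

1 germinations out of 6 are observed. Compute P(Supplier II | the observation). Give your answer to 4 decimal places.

0.0085

The responsibility of component k is π_k f_k(x) divided by Σ_j π_j f_j(x).
Component likelihoods at x = 1 germinations out of 6:
  p_I = C(6,1)·0.24^1·0.76^5 = 6·0.24·0.253553 = 0.365116
  p_II = C(6,1)·0.79^1·0.21^5 = 6·0.79·0.00040841 = 0.00193586
  p_III = C(6,1)·0.91^1·0.09^5 = 6·0.91·5.9049e-06 = 3.22408e-05
Unnormalised posteriors:
  π_I·p_I = 0.16 × 0.365116 = 0.0584185
  π_II·p_II = 0.26 × 0.00193586 = 0.000503325
  π_III·p_III = 0.58 × 3.22408e-05 = 1.86996e-05
Evidence: 0.0584185 + 0.000503325 + 1.86996e-05 = 0.0589405
So the posterior for Supplier II is 0.000503325 / 0.0589405 ≈ 0.0085.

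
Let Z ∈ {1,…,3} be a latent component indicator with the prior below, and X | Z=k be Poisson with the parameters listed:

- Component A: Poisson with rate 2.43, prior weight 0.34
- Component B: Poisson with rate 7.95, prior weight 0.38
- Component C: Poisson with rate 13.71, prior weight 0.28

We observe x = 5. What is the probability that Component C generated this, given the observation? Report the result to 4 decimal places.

0.0217

P(component k | x) = π_k·f_k(x) / marginal(x), where marginal(x) = Σ_j π_j·f_j(x).
Component likelihoods at x = 5:
  p_A = 0.0621605
  p_B = 0.0933283
  p_C = 0.00448568
Weight by the priors:
  π_A·p_A = 0.34 × 0.0621605 = 0.0211346
  π_B·p_B = 0.38 × 0.0933283 = 0.0354647
  π_C·p_C = 0.28 × 0.00448568 = 0.00125599
Denominator: 0.0211346 + 0.0354647 + 0.00125599 = 0.0578553
So the posterior for Component C is 0.00125599 / 0.0578553 ≈ 0.0217.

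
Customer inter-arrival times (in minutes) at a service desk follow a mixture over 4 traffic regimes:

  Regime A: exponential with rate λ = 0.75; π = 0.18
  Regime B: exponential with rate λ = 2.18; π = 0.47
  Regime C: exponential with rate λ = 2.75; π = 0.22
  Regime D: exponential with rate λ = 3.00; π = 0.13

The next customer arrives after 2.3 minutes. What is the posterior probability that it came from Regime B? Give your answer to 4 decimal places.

0.2105

By Bayes' theorem, P(k | x) = P(Z=k) f_k(x) / Σ_j P(Z=j) f_j(x).
Component likelihoods at x = 2.3 minutes:
  f_A = 0.75·e^(−0.75·2.3) = 0.75·e^(−1.7250) = 0.13363
  f_B = 2.18·e^(−2.18·2.3) = 2.18·e^(−5.0140) = 0.0144845
  f_C = 2.75·e^(−2.75·2.3) = 2.75·e^(−6.3250) = 0.00492516
  f_D = 3.00·e^(−3.00·2.3) = 3.00·e^(−6.9000) = 0.00302336
Prior × likelihood for each component:
  P(Z=A)·f_A = 0.18 × 0.13363 = 0.0240534
  P(Z=B)·f_B = 0.47 × 0.0144845 = 0.00680772
  P(Z=C)·f_C = 0.22 × 0.00492516 = 0.00108353
  P(Z=D)·f_D = 0.13 × 0.00302336 = 0.000393036
Normaliser: 0.0240534 + 0.00680772 + 0.00108353 + 0.000393036 = 0.0323377
So the posterior for Regime B is 0.00680772 / 0.0323377 ≈ 0.2105.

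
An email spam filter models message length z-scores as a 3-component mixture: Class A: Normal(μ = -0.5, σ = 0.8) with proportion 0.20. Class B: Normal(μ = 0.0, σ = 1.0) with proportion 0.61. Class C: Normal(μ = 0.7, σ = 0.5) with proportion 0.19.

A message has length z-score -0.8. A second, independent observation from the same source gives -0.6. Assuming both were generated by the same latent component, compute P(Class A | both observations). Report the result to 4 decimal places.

Apply Bayes' rule: the posterior for each component is proportional to its prior times its likelihood at x.
Since both observations come from the same component, the likelihood for component k is f_k(x₁)·f_k(x₂).
  L_A = [0.464819] × [0.494797] = 0.229991
  L_B = [0.289692] × [0.333225] = 0.0965324
  L_C = [0.0088637] × [0.0271659] = 0.000240791
Prior × likelihood for each component:
  π_A·L_A = 0.20 × 0.229991 = 0.0459982
  π_B·L_B = 0.61 × 0.0965324 = 0.0588847
  π_C·L_C = 0.19 × 0.000240791 = 4.57502e-05
Sum: 0.0459982 + 0.0588847 + 4.57502e-05 = 0.104929
P(Class A | x) = 0.0459982 / 0.104929 ≈ 0.4384

0.4384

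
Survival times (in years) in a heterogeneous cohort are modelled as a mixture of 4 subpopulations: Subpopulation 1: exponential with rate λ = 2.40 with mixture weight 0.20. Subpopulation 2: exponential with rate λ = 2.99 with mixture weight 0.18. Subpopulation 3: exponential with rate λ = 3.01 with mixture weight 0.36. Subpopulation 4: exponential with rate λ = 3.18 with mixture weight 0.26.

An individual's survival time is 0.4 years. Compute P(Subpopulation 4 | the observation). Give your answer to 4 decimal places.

0.2565

Apply Bayes' rule: the posterior for each component is proportional to its prior times its likelihood at x.
Evaluate each component's likelihood at the observed value:
  f_1 = 0.918943
  f_2 = 0.90418
  f_3 = 0.902975
  f_4 = 0.89126
Unnormalised posteriors:
  P(Z=1)·f_1 = 0.20 × 0.918943 = 0.183789
  P(Z=2)·f_2 = 0.18 × 0.90418 = 0.162752
  P(Z=3)·f_3 = 0.36 × 0.902975 = 0.325071
  P(Z=4)·f_4 = 0.26 × 0.89126 = 0.231728
Marginal: 0.183789 + 0.162752 + 0.325071 + 0.231728 = 0.90334
Responsibility of Subpopulation 4: 0.231728 / 0.90334 ≈ 0.2565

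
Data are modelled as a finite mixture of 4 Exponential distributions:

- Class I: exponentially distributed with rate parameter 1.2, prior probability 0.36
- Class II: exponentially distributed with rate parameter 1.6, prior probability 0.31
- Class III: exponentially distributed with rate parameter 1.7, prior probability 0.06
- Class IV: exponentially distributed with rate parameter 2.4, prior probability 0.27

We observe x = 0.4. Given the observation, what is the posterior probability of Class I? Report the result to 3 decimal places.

By Bayes' theorem, P(k | x) = π_k f_k(x) / Σ_j π_j f_j(x).
Exponential densities:
  p_I = 0.74254
  p_II = 0.843668
  p_III = 0.861249
  p_IV = 0.918943
Unnormalised posteriors:
  π_I·p_I = 0.36 × 0.74254 = 0.267314
  π_II·p_II = 0.31 × 0.843668 = 0.261537
  π_III·p_III = 0.06 × 0.861249 = 0.0516749
  π_IV·p_IV = 0.27 × 0.918943 = 0.248115
Marginal: 0.267314 + 0.261537 + 0.0516749 + 0.248115 = 0.828641
Responsibility of Class I: 0.267314 / 0.828641 ≈ 0.323

0.323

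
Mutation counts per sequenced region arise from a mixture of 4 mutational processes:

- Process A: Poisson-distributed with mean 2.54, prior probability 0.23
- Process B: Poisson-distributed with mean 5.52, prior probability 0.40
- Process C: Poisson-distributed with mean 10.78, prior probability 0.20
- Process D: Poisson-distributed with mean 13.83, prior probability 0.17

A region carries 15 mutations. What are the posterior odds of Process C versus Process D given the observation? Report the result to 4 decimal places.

0.5917

Since P(k|x) ∝ P(Z=k) f_k(x), the posterior odds are P(Z=i) f_i(x) / (P(Z=j) f_j(x)).
Component likelihoods at x = 15 mutations:
  L_A = e^(−2.54)·2.54^15/15! = 7.12686e-08
  L_B = e^(−5.52)·5.52^15/15! = 0.000412364
  L_C = e^(−10.78)·10.78^15/15! = 0.0491007
  L_D = e^(−13.83)·13.83^15/15! = 0.0976204
Odds = (0.20/0.17) × (0.0491007/0.0976204) = 1.17647 × 0.502976 ≈ 0.5917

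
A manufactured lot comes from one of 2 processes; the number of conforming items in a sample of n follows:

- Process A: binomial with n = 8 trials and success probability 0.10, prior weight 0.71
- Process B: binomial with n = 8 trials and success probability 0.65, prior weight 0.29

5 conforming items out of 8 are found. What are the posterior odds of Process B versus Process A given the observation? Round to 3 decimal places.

Since P(k|x) ∝ π_k f_k(x), the posterior odds are π_i f_i(x) / (π_j f_j(x)).
Evaluate each component's likelihood at the observed value:
  p_A = 0.00040824
  p_B = 0.278586
Odds = (0.29/0.71) × (0.278586/0.00040824) = 0.408451 × 682.407 ≈ 278.730

278.730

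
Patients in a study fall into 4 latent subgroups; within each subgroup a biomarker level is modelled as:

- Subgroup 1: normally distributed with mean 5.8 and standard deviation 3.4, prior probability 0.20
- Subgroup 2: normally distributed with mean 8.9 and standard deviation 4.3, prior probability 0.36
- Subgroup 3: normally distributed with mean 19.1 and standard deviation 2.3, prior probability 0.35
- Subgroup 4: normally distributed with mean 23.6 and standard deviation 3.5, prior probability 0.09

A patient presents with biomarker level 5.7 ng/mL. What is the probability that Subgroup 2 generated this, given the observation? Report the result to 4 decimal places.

0.5191

Apply Bayes' rule: the posterior for each component is proportional to its prior times its likelihood at x.
Component likelihoods at x = 5.7 ng/mL:
  L_1 = (1/(3.4·√(2π)))·exp(−(5.7−5.8)²/(2·3.4²)) = 0.117336·exp(-0.00043) = 0.117285
  L_2 = (1/(4.3·√(2π)))·exp(−(5.7−8.9)²/(2·4.3²)) = 0.092777·exp(-0.27691) = 0.0703368
  L_3 = (1/(2.3·√(2π)))·exp(−(5.7−19.1)²/(2·2.3²)) = 0.173453·exp(-16.97164) = 7.38738e-09
  L_4 = (1/(3.5·√(2π)))·exp(−(5.7−23.6)²/(2·3.5²)) = 0.113984·exp(-13.07796) = 2.38318e-07
Weight by the priors:
  π_1·L_1 = 0.20 × 0.117285 = 0.023457
  π_2·L_2 = 0.36 × 0.0703368 = 0.0253213
  π_3·L_3 = 0.35 × 7.38738e-09 = 2.58558e-09
  π_4·L_4 = 0.09 × 2.38318e-07 = 2.14486e-08
Normaliser: 0.023457 + 0.0253213 + 2.58558e-09 + 2.14486e-08 = 0.0487783
Responsibility of Subgroup 2: 0.0253213 / 0.0487783 ≈ 0.5191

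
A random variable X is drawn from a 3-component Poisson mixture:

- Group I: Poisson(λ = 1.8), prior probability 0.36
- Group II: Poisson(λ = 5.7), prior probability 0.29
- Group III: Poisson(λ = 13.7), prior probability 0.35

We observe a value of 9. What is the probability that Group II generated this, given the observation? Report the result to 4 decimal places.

P(component k | x) = π_k·f_k(x) / marginal(x), where marginal(x) = Σ_j π_j·f_j(x).
Component likelihoods at x = 9:
  L_I = e^(−1.8)·1.8^9/9! = 9.03565e-05
  L_II = e^(−5.7)·5.7^9/9! = 0.0585642
  L_III = e^(−13.7)·13.7^9/9! = 0.0525881
Unnormalised posteriors:
  π_I·L_I = 0.36 × 9.03565e-05 = 3.25283e-05
  π_II·L_II = 0.29 × 0.0585642 = 0.0169836
  π_III·L_III = 0.35 × 0.0525881 = 0.0184058
Evidence: 3.25283e-05 + 0.0169836 + 0.0184058 = 0.035422
Responsibility of Group II: 0.0169836 / 0.035422 ≈ 0.4795

0.4795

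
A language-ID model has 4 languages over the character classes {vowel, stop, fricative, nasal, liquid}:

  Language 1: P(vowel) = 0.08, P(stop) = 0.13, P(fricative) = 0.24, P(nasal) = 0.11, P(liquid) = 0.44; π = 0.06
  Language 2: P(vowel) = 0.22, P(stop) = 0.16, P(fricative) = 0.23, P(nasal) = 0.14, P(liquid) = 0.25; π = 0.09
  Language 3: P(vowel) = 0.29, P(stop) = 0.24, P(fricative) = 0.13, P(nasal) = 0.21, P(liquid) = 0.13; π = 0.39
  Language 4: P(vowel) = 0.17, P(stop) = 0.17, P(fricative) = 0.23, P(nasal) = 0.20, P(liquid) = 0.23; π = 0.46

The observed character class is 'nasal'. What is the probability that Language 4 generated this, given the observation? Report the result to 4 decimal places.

0.4764

By Bayes' theorem, P(k | x) = P(Z=k) f_k(x) / Σ_j P(Z=j) f_j(x).
Evaluate each component's likelihood at the observed value:
  f_1 = 0.11
  f_2 = 0.14
  f_3 = 0.21
  f_4 = 0.2
Prior × likelihood for each component:
  P(Z=1)·f_1 = 0.06 × 0.11 = 0.0066
  P(Z=2)·f_2 = 0.09 × 0.14 = 0.0126
  P(Z=3)·f_3 = 0.39 × 0.21 = 0.0819
  P(Z=4)·f_4 = 0.46 × 0.2 = 0.092
Evidence: 0.0066 + 0.0126 + 0.0819 + 0.092 = 0.1931
P(Language 4 | the observation) ≈ 0.4764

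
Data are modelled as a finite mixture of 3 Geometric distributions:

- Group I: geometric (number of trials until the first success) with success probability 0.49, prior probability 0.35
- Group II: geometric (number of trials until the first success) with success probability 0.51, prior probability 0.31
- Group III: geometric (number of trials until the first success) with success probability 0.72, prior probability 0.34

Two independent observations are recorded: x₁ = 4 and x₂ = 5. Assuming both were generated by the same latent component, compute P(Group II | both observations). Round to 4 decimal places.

Apply Bayes' rule: the posterior for each component is proportional to its prior times its likelihood at x.
Since both observations come from the same component, the likelihood for component k is f_k(x₁)·f_k(x₂).
  L_I = [0.064999] × [0.0331495] = 0.00215468
  L_II = [0.060001] × [0.0294005] = 0.00176406
  L_III = [0.0158054] × [0.00442552] = 6.99473e-05
Weight by the priors:
  π_I·L_I = 0.35 × 0.00215468 = 0.000754139
  π_II·L_II = 0.31 × 0.00176406 = 0.000546858
  π_III·L_III = 0.34 × 6.99473e-05 = 2.37821e-05
Marginal: 0.000754139 + 0.000546858 + 2.37821e-05 = 0.00132478
P(Group II | data) = 0.000546858 / 0.00132478 ≈ 0.4128

0.4128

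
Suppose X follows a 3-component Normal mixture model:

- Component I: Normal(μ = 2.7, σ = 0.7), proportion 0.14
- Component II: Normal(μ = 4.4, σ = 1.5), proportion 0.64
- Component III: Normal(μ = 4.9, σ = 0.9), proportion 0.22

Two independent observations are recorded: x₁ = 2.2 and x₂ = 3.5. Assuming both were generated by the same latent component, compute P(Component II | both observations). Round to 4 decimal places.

Posterior ∝ prior × likelihood, so P(k | x) ∝ π_k f_k(x); normalise over all components.
Since both observations come from the same component, the likelihood for component k is f_k(x₁)·f_k(x₂).
  L_I = [(1/(0.7·√(2π)))·exp(−(2.2−2.7)²/(2·0.7²)) = 0.569918·exp(-0.25510) = 0.441593] × [0.296614] = 0.130983
  L_II = [(1/(1.5·√(2π)))·exp(−(2.2−4.4)²/(2·1.5²)) = 0.265962·exp(-1.07556) = 0.0907217] × [0.22215] = 0.0201538
  L_III = [(1/(0.9·√(2π)))·exp(−(2.2−4.9)²/(2·0.9²)) = 0.443269·exp(-4.50000) = 0.00492428] × [0.132198] = 0.000650979
Multiply by the mixture weights:
  π_I·L_I = 0.14 × 0.130983 = 0.0183376
  π_II·L_II = 0.64 × 0.0201538 = 0.0128984
  π_III·L_III = 0.22 × 0.000650979 = 0.000143215
Evidence: 0.0183376 + 0.0128984 + 0.000143215 = 0.0313792
P(Component II | data) = 0.0128984 / 0.0313792 ≈ 0.4111

0.4111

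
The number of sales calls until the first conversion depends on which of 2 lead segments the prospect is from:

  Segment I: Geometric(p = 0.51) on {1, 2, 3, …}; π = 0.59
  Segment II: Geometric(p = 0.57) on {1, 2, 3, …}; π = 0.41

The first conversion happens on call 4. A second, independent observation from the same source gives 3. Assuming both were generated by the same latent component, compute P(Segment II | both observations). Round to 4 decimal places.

0.3112

Posterior ∝ prior × likelihood, so P(k | x) ∝ w_k f_k(x); normalise over all components.
Since both observations come from the same component, the likelihood for component k is f_k(x₁)·f_k(x₂).
  L_I = [0.51·(1−0.51)^3 = 0.51·0.117649 = 0.060001] × [0.122451] = 0.00734718
  L_II = [0.57·(1−0.57)^3 = 0.57·0.079507 = 0.045319] × [0.105393] = 0.0047763
Prior × likelihood for each component:
  w_I·L_I = 0.59 × 0.00734718 = 0.00433484
  w_II·L_II = 0.41 × 0.0047763 = 0.00195828
Normaliser: 0.00433484 + 0.00195828 = 0.00629312
So the posterior for Segment II is 0.00195828 / 0.00629312 ≈ 0.3112.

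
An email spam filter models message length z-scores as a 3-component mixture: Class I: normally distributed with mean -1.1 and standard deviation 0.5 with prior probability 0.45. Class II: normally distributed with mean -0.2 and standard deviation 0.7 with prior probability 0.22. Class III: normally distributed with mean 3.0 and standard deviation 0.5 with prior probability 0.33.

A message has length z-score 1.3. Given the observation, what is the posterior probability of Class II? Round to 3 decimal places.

0.939

The responsibility of component k is π_k f_k(x) divided by Σ_j π_j f_j(x).
Normal densities:
  p_I = (1/(0.5·√(2π)))·exp(−(1.3−-1.1)²/(2·0.5²)) = 0.797885·exp(-11.52000) = 7.9226e-06
  p_II = (1/(0.7·√(2π)))·exp(−(1.3−-0.2)²/(2·0.7²)) = 0.569918·exp(-2.29592) = 0.057373
  p_III = (1/(0.5·√(2π)))·exp(−(1.3−3.0)²/(2·0.5²)) = 0.797885·exp(-5.78000) = 0.00246444
Multiply by the mixture weights:
  π_I·p_I = 0.45 × 7.9226e-06 = 3.56517e-06
  π_II·p_II = 0.22 × 0.057373 = 0.0126221
  π_III·p_III = 0.33 × 0.00246444 = 0.000813265
Denominator: 3.56517e-06 + 0.0126221 + 0.000813265 = 0.0134389
P(Class II | data) ≈ 0.939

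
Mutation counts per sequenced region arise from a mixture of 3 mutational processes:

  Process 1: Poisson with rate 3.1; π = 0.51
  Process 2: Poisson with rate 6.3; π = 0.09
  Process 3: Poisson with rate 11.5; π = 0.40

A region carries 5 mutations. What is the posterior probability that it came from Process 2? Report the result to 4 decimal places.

The responsibility of component k is P(Z=k) f_k(x) divided by Σ_j P(Z=j) f_j(x).
Poisson probabilities:
  L_1 = 0.107477
  L_2 = 0.151868
  L_3 = 0.0169794
Unnormalised posteriors:
  P(Z=1)·L_1 = 0.51 × 0.107477 = 0.0548131
  P(Z=2)·L_2 = 0.09 × 0.151868 = 0.0136681
  P(Z=3)·L_3 = 0.40 × 0.0169794 = 0.00679175
Denominator: 0.0548131 + 0.0136681 + 0.00679175 = 0.075273
So the posterior for Process 2 is 0.0136681 / 0.075273 ≈ 0.1816.

0.1816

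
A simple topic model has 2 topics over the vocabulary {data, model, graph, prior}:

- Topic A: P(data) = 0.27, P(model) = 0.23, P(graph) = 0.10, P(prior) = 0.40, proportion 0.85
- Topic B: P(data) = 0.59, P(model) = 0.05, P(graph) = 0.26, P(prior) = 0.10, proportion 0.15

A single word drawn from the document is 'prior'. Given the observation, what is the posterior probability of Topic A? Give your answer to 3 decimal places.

0.958

By Bayes' theorem, P(k | x) = P(Z=k) f_k(x) / Σ_j P(Z=j) f_j(x).
Evaluate each component's likelihood at the observed value:
  L_A = 0.4
  L_B = 0.1
Prior × likelihood for each component:
  P(Z=A)·L_A = 0.85 × 0.4 = 0.34
  P(Z=B)·L_B = 0.15 × 0.1 = 0.015
Denominator: 0.34 + 0.015 = 0.355
Responsibility of Topic A: 0.34 / 0.355 ≈ 0.958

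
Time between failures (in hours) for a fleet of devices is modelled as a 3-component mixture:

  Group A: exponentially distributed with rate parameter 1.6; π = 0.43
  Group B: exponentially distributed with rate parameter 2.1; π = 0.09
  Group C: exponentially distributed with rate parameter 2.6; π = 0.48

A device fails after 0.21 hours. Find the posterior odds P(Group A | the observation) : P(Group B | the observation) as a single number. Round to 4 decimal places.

4.0432

The posterior odds equal the prior odds times the likelihood ratio: (π_i/π_j)·(f_i(x)/f_j(x)).
Exponential densities:
  p_A = 1.1434
  p_B = 1.35112
  p_C = 1.50608
Posterior odds = (π_A·p_A) / (π_B·p_B) = (0.43·1.1434) / (0.09·1.35112) = 0.491661 / 0.121601 ≈ 4.0432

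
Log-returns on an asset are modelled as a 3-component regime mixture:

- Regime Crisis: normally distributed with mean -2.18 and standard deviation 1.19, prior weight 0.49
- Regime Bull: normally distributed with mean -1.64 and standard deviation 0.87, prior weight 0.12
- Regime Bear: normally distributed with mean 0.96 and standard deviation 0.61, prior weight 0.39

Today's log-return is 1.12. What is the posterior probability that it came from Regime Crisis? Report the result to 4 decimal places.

0.0140

The responsibility of component k is π_k f_k(x) divided by Σ_j π_j f_j(x).
Evaluate each component's likelihood at the observed value:
  p_Crisis = (1/(1.19·√(2π)))·exp(−(1.12−-2.18)²/(2·1.19²)) = 0.335246·exp(-3.84507) = 0.00716921
  p_Bull = (1/(0.87·√(2π)))·exp(−(1.12−-1.64)²/(2·0.87²)) = 0.458554·exp(-5.03210) = 0.0029921
  p_Bear = (1/(0.61·√(2π)))·exp(−(1.12−0.96)²/(2·0.61²)) = 0.654004·exp(-0.03440) = 0.631889
Weight by the priors:
  π_Crisis·p_Crisis = 0.49 × 0.00716921 = 0.00351291
  π_Bull·p_Bull = 0.12 × 0.0029921 = 0.000359052
  π_Bear·p_Bear = 0.39 × 0.631889 = 0.246437
Normaliser: 0.00351291 + 0.000359052 + 0.246437 = 0.250309
So the posterior for Regime Crisis is 0.00351291 / 0.250309 ≈ 0.0140.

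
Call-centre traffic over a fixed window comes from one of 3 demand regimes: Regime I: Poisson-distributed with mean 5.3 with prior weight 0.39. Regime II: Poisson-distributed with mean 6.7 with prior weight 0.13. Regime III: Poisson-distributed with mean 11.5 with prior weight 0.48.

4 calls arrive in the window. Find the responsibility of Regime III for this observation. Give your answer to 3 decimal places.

0.044

P(component k | x) = π_k·f_k(x) / marginal(x), where marginal(x) = Σ_j π_j·f_j(x).
Component likelihoods at x = 4 calls:
  L_I = e^(−5.3)·5.3^4/4! = 0.164109
  L_II = e^(−6.7)·6.7^4/4! = 0.103351
  L_III = e^(−11.5)·11.5^4/4! = 0.00738233
Prior × likelihood for each component:
  π_I·L_I = 0.39 × 0.164109 = 0.0640024
  π_II·L_II = 0.13 × 0.103351 = 0.0134356
  π_III·L_III = 0.48 × 0.00738233 = 0.00354352
Evidence: 0.0640024 + 0.0134356 + 0.00354352 = 0.0809815
P(Regime III | 4 calls) = 0.00354352 / 0.0809815 ≈ 0.044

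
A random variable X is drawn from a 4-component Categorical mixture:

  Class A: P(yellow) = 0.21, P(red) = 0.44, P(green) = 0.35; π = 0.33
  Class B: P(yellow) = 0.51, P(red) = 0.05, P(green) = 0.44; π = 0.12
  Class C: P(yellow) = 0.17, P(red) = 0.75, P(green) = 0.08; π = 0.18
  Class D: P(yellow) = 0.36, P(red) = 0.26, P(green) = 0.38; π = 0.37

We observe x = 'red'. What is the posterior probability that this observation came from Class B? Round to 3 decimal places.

Posterior ∝ prior × likelihood, so P(k | x) ∝ w_k f_k(x); normalise over all components.
Component likelihoods at x = 'red':
  L_A = P(red | comp) = 0.44
  L_B = P(red | comp) = 0.05
  L_C = P(red | comp) = 0.75
  L_D = P(red | comp) = 0.26
Multiply by the mixture weights:
  w_A·L_A = 0.33 × 0.44 = 0.1452
  w_B·L_B = 0.12 × 0.05 = 0.006
  w_C·L_C = 0.18 × 0.75 = 0.135
  w_D·L_D = 0.37 × 0.26 = 0.0962
Marginal: 0.1452 + 0.006 + 0.135 + 0.0962 = 0.3824
So the posterior for Class B is 0.006 / 0.3824 ≈ 0.016.

0.016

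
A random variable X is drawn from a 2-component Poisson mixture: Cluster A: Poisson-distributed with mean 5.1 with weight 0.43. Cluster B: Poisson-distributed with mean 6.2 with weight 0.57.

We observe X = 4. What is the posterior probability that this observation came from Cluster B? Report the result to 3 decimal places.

P(component k | x) = π_k·f_k(x) / marginal(x), where marginal(x) = Σ_j π_j·f_j(x).
Poisson probabilities:
  L_A = e^(−5.1)·5.1^4/4! = 0.171857
  L_B = e^(−6.2)·6.2^4/4! = 0.124948
Prior × likelihood for each component:
  π_A·L_A = 0.43 × 0.171857 = 0.0738986
  π_B·L_B = 0.57 × 0.124948 = 0.0712204
Denominator: 0.0738986 + 0.0712204 = 0.145119
So the posterior for Cluster B is 0.0712204 / 0.145119 ≈ 0.491.

0.491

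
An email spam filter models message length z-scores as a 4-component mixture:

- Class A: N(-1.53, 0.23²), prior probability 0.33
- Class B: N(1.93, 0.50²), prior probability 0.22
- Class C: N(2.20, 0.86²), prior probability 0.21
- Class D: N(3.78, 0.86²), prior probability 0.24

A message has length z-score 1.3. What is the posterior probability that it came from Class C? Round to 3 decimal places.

Posterior ∝ prior × likelihood, so P(k | x) ∝ P(Z=k) f_k(x); normalise over all components.
Normal densities:
  p_A = 2.31072e-33
  p_B = 0.360742
  p_C = 0.268284
  p_D = 0.00725519
Weight by the priors:
  P(Z=A)·p_A = 0.33 × 2.31072e-33 = 7.62537e-34
  P(Z=B)·p_B = 0.22 × 0.360742 = 0.0793633
  P(Z=C)·p_C = 0.21 × 0.268284 = 0.0563397
  P(Z=D)·p_D = 0.24 × 0.00725519 = 0.00174124
Sum: 7.62537e-34 + 0.0793633 + 0.0563397 + 0.00174124 = 0.137444
Responsibility of Class C: 0.0563397 / 0.137444 ≈ 0.410

0.410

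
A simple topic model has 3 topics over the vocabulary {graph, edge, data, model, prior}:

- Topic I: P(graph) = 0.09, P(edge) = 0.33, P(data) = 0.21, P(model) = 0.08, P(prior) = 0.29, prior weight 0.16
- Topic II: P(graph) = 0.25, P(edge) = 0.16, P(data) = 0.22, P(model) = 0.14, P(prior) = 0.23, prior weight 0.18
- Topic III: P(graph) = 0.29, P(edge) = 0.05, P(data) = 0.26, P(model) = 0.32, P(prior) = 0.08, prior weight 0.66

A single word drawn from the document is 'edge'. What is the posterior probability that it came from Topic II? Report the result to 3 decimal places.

By Bayes' theorem, P(k | x) = w_k f_k(x) / Σ_j w_j f_j(x).
Categorical probabilities:
  L_I = 0.33
  L_II = 0.16
  L_III = 0.05
Weight by the priors:
  w_I·L_I = 0.16 × 0.33 = 0.0528
  w_II·L_II = 0.18 × 0.16 = 0.0288
  w_III·L_III = 0.66 × 0.05 = 0.033
Evidence: 0.0528 + 0.0288 + 0.033 = 0.1146
P(Topic II | 'edge') ≈ 0.251

0.251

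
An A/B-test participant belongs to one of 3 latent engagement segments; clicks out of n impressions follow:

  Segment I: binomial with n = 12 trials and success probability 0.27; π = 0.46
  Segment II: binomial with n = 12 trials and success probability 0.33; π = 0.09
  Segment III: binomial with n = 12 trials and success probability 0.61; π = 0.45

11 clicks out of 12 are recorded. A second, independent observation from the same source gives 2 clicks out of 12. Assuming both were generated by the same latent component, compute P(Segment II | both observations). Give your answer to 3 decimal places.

0.025

The responsibility of component k is P(Z=k) f_k(x) divided by Σ_j P(Z=j) f_j(x).
Since both observations come from the same component, the likelihood for component k is f_k(x₁)·f_k(x₂).
  f_I = [C(12,11)·0.27^11·0.73^1 = 12·5.55906e-07·0.73 = 4.86974e-06] × [0.206776] = 1.00694e-06
  f_II = [C(12,11)·0.33^11·0.67^1 = 12·5.05421e-06·0.67 = 4.06359e-05] × [0.131015] = 5.32389e-06
  f_III = [C(12,11)·0.61^11·0.39^1 = 12·0.00435139·0.39 = 0.0203645] × [0.00199917] = 4.07121e-05
Unnormalised posteriors:
  P(Z=I)·f_I = 0.46 × 1.00694e-06 = 4.63195e-07
  P(Z=II)·f_II = 0.09 × 5.32389e-06 = 4.7915e-07
  P(Z=III)·f_III = 0.45 × 4.07121e-05 = 1.83205e-05
Denominator: 4.63195e-07 + 4.7915e-07 + 1.83205e-05 = 1.92628e-05
Responsibility of Segment II: 4.7915e-07 / 1.92628e-05 ≈ 0.025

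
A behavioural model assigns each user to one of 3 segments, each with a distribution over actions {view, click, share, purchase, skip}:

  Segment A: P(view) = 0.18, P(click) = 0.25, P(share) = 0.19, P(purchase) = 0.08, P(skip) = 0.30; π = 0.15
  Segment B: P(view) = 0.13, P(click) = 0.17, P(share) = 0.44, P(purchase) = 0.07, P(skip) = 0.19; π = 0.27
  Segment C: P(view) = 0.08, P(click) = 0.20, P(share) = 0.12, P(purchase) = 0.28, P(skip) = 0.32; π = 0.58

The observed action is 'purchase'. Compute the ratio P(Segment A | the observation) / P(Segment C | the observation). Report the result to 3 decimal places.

0.074

The posterior odds equal the prior odds times the likelihood ratio: (π_i/π_j)·(f_i(x)/f_j(x)).
Evaluate each component's likelihood at the observed value:
  L_A = 0.08
  L_B = 0.07
  L_C = 0.28
0.012 / 0.1624 ≈ 0.074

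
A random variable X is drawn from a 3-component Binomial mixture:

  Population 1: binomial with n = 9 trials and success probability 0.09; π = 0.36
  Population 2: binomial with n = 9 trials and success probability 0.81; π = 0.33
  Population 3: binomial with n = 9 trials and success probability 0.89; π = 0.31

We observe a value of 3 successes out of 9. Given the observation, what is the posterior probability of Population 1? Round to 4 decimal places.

0.9452

By Bayes' theorem, P(k | x) = w_k f_k(x) / Σ_j w_j f_j(x).
Binomial probabilities:
  L_1 = 0.034774
  L_2 = 0.00210018
  L_3 = 0.000104907
Multiply by the mixture weights:
  w_1·L_1 = 0.36 × 0.034774 = 0.0125187
  w_2·L_2 = 0.33 × 0.00210018 = 0.000693058
  w_3·L_3 = 0.31 × 0.000104907 = 3.25212e-05
Denominator: 0.0125187 + 0.000693058 + 3.25212e-05 = 0.0132442
Responsibility of Population 1: 0.0125187 / 0.0132442 ≈ 0.9452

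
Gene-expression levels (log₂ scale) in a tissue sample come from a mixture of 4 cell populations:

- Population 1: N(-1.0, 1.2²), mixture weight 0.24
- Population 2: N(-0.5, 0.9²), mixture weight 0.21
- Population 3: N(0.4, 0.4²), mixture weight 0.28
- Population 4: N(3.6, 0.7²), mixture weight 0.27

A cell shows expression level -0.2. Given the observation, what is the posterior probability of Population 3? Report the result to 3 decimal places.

P(component k | x) = P(Z=k)·f_k(x) / marginal(x), where marginal(x) = Σ_j P(Z=j)·f_j(x).
Normal densities:
  L_1 = (1/(1.2·√(2π)))·exp(−(-0.2−-1.0)²/(2·1.2²)) = 0.332452·exp(-0.22222) = 0.266207
  L_2 = (1/(0.9·√(2π)))·exp(−(-0.2−-0.5)²/(2·0.9²)) = 0.443269·exp(-0.05556) = 0.419315
  L_3 = (1/(0.4·√(2π)))·exp(−(-0.2−0.4)²/(2·0.4²)) = 0.997356·exp(-1.12500) = 0.323794
  L_4 = (1/(0.7·√(2π)))·exp(−(-0.2−3.6)²/(2·0.7²)) = 0.569918·exp(-14.73469) = 2.27309e-07
Multiply by the mixture weights:
  P(Z=1)·L_1 = 0.24 × 0.266207 = 0.0638896
  P(Z=2)·L_2 = 0.21 × 0.419315 = 0.0880561
  P(Z=3)·L_3 = 0.28 × 0.323794 = 0.0906623
  P(Z=4)·L_4 = 0.27 × 2.27309e-07 = 6.13733e-08
Sum: 0.0638896 + 0.0880561 + 0.0906623 + 6.13733e-08 = 0.242608
P(Population 3 | -0.2) = 0.0906623 / 0.242608 ≈ 0.374

0.374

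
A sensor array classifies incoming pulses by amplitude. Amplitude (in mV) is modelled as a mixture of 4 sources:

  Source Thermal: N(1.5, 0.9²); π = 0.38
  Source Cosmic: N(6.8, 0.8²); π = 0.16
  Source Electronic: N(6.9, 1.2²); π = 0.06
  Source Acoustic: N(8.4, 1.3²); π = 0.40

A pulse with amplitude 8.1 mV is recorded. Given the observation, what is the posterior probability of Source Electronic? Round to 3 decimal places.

P(component k | x) = π_k·f_k(x) / marginal(x), where marginal(x) = Σ_j π_j·f_j(x).
Component likelihoods at x = 8.1 mV:
  f_Thermal = (1/(0.9·√(2π)))·exp(−(8.1−1.5)²/(2·0.9²)) = 0.443269·exp(-26.88889) = 9.31047e-13
  f_Cosmic = (1/(0.8·√(2π)))·exp(−(8.1−6.8)²/(2·0.8²)) = 0.498678·exp(-1.32031) = 0.133173
  f_Electronic = (1/(1.2·√(2π)))·exp(−(8.1−6.9)²/(2·1.2²)) = 0.332452·exp(-0.50000) = 0.201642
  f_Acoustic = (1/(1.3·√(2π)))·exp(−(8.1−8.4)²/(2·1.3²)) = 0.306879·exp(-0.02663) = 0.298815
Multiply by the mixture weights:
  π_Thermal·f_Thermal = 0.38 × 9.31047e-13 = 3.53798e-13
  π_Cosmic·f_Cosmic = 0.16 × 0.133173 = 0.0213077
  π_Electronic·f_Electronic = 0.06 × 0.201642 = 0.0120985
  π_Acoustic·f_Acoustic = 0.40 × 0.298815 = 0.119526
Normaliser: 3.53798e-13 + 0.0213077 + 0.0120985 + 0.119526 = 0.152932
P(Source Electronic | x) ≈ 0.079

0.079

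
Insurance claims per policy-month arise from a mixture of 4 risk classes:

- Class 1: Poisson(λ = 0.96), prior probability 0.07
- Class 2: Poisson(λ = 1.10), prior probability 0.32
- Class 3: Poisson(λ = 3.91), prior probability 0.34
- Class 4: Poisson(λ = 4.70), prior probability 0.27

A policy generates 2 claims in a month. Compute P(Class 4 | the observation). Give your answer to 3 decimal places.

0.174

The responsibility of component k is π_k f_k(x) divided by Σ_j π_j f_j(x).
Poisson probabilities:
  p_1 = 0.176437
  p_2 = 0.201387
  p_3 = 0.153191
  p_4 = 0.100457
Multiply by the mixture weights:
  π_1·p_1 = 0.07 × 0.176437 = 0.0123506
  π_2·p_2 = 0.32 × 0.201387 = 0.0644438
  π_3·p_3 = 0.34 × 0.153191 = 0.0520848
  π_4·p_4 = 0.27 × 0.100457 = 0.0271235
Evidence: 0.0123506 + 0.0644438 + 0.0520848 + 0.0271235 = 0.156003
So the posterior for Class 4 is 0.0271235 / 0.156003 ≈ 0.174.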